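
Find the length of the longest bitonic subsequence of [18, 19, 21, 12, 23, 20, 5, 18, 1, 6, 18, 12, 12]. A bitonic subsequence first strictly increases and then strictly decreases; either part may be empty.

7

One longest bitonic subsequence is 18, 19, 21, 23, 20, 18, 12 (positions 1,2,3,5,6,11,13): it rises to 23 then falls. Length 7 is optimal.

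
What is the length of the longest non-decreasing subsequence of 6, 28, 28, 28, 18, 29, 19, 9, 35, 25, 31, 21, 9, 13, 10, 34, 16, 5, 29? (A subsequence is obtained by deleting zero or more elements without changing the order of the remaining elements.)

7

Let dp[i] be the longest non-decreasing subsequence ending at position i. Then dp = [1, 2, 3, 4, 2, 5, 3, 2, 6, 4, 6, 4, 3, 4, 4, 7, 5, 1, 6].
The maximum is 7; one witness is 6, 28, 28, 28, 29, 31, 34 at positions 1,2,3,4,6,11,16.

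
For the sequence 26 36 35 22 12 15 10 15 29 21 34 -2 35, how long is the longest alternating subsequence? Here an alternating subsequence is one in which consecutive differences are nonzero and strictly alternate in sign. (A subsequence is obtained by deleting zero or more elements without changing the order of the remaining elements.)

10

A longest alternating subsequence is 26, 36, 12, 15, 10, 29, 21, 34, -2, 35 (positions 1,2,5,6,7,9,10,11,12,13); its 9 consecutive differences strictly alternate in sign, and length 10 is optimal.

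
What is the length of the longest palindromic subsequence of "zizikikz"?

One longest palindromic subsequence is zkikz (positions 1,5,6,7,8); it reads the same forward and backward, and the interval DP gives dp[1][8] = 5.

5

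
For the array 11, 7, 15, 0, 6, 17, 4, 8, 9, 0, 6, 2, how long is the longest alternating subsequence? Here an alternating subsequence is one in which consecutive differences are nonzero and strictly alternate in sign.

10

Track the best alternating length ending on an up-step vs a down-step at each position: up/down = 1/1, 1/2, 3/1, 1/4, 5/4, 5/1, 5/6, 7/6, 7/6, 1/8, 9/8, 9/10.
The maximum over both is 10; one such subsequence is 11, 7, 15, 0, 6, 4, 8, 0, 6, 2.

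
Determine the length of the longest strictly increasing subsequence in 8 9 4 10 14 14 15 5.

5

Let dp[i] be the longest increasing subsequence ending at position i. Then dp = [1, 2, 1, 3, 4, 4, 5, 2].
The maximum is 5; one witness is 8, 9, 10, 14, 15 at positions 1,2,4,5,7.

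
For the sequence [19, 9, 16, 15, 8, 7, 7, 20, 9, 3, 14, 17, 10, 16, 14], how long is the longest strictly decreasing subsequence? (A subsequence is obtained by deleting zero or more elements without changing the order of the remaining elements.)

Scanning left to right, the best length ending at each element is: 19→1, 9→2, 16→2, 15→3, 8→4, 7→5, 7→5, 20→1, 9→4, 3→6, 14→4, 17→2, 10→5, 16→3, 14→4.
So the longest decreasing subsequence has length 6, e.g. 19, 16, 15, 8, 7, 3.

6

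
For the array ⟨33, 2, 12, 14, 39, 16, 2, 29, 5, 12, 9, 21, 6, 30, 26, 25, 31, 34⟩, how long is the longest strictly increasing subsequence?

8

One longest increasing subsequence is 2, 12, 14, 16, 29, 30, 31, 34 (positions 2,3,4,6,8,14,17,18), of length 8; no longer one exists.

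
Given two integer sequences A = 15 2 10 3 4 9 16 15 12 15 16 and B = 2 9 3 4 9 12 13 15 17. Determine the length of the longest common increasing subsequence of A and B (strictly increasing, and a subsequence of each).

For each value that appears in both, track the longest common increasing run ending there.
The best achievable length is 6; one witness is 2, 3, 4, 9, 12, 15 (A-positions 2,4,5,6,9,10, B-positions 1,3,4,5,6,8).

6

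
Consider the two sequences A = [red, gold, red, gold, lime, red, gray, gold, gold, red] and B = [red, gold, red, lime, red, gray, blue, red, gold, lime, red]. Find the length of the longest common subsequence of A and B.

A longest common subsequence is red, gold, red, lime, red, gray, gold, red (length 8); the LCS DP confirms no longer common subsequence exists.

8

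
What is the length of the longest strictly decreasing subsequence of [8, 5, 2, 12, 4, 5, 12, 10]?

Let dp[i] be the longest decreasing subsequence ending at position i. Then dp = [1, 2, 3, 1, 3, 2, 1, 2].
The maximum is 3; one witness is 8, 5, 2 at positions 1,2,3.

3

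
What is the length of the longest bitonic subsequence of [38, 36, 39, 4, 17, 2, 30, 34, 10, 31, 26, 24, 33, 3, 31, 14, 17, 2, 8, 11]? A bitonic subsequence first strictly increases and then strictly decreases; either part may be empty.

9

One longest bitonic subsequence is 4, 17, 30, 34, 31, 26, 24, 17, 11 (positions 4,5,7,8,10,11,12,17,20): it rises to 34 then falls. Length 9 is optimal.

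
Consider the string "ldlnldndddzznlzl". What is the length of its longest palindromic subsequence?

One longest palindromic subsequence is llnddddnll (positions 1,3,4,6,8,9,10,13,14,16); it reads the same forward and backward, and the interval DP gives dp[1][16] = 10.

10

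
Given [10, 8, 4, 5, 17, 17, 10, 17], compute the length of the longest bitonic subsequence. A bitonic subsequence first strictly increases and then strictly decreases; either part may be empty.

4

One longest bitonic subsequence is 4, 5, 17, 10 (positions 3,4,5,7): it rises to 17 then falls. Length 4 is optimal.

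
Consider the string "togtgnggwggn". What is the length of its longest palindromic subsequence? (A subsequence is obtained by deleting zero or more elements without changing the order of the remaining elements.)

7

One longest palindromic subsequence is nggwggn (positions 6,7,8,9,10,11,12); it reads the same forward and backward, and the interval DP gives dp[1][12] = 7.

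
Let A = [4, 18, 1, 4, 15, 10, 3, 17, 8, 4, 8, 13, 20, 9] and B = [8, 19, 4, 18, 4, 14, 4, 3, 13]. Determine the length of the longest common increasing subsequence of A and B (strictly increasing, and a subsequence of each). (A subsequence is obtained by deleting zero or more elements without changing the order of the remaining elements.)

2

A longest common strictly increasing subsequence is 4, 18 (length 2); it appears in order in both A and B, and no longer such subsequence exists.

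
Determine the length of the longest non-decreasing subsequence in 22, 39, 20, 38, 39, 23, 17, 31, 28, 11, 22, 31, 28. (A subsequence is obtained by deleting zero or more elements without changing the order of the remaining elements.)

One longest non-decreasing subsequence is 22, 23, 31, 31 (positions 1,6,8,12), of length 4; no longer one exists.

4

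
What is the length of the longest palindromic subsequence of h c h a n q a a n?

Using dp[i][j] = 2 + dp[i+1][j−1] if the ends match, else max(dp[i+1][j], dp[i][j−1]):
dp[1][9] = 4. A witness is naan at positions 5,7,8,9.

4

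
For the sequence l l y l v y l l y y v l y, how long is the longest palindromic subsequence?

Using dp[i][j] = 2 + dp[i+1][j−1] if the ends match, else max(dp[i+1][j], dp[i][j−1]):
dp[1][13] = 10. A witness is ylvyllyvly at positions 3,4,5,6,7,8,10,11,12,13.

10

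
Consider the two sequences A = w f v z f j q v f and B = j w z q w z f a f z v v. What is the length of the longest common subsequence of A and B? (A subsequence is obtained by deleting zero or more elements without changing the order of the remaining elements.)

Backtracking the LCS table gives one alignment: w (A1,B5) → f (A2,B9) → v (A3,B11) → v (A8,B12).
So the longest common subsequence has length 4.

4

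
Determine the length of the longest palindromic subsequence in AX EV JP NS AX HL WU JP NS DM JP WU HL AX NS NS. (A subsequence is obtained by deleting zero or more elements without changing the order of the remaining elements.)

One longest palindromic subsequence is NS AX HL WU JP DM JP WU HL AX NS (positions 4,5,6,7,8,10,11,12,13,14,16); it reads the same forward and backward, and the interval DP gives dp[1][16] = 11.

11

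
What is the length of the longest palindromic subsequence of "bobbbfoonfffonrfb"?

One longest palindromic subsequence is bfnfffnfb (positions 1,6,9,10,11,12,14,16,17); it reads the same forward and backward, and the interval DP gives dp[1][17] = 9.

9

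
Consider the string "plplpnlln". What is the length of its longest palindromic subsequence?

One longest palindromic subsequence is llnll (positions 2,4,6,7,8); it reads the same forward and backward, and the interval DP gives dp[1][9] = 5.

5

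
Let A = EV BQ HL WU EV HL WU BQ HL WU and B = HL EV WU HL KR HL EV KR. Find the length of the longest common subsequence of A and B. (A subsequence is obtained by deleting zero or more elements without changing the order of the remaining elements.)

4

Backtracking the LCS table gives one alignment: EV (A1,B2) → WU (A4,B3) → HL (A6,B4) → HL (A9,B6).
So the longest common subsequence has length 4.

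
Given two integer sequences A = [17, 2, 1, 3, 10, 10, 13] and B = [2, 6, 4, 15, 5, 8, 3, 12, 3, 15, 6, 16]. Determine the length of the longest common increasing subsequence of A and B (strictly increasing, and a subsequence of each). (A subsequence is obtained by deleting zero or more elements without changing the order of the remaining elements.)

2

A longest common strictly increasing subsequence is 2, 3 (length 2); it appears in order in both A and B, and no longer such subsequence exists.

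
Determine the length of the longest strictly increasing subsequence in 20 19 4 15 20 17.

3

Scanning left to right, the best length ending at each element is: 20→1, 19→1, 4→1, 15→2, 20→3, 17→3.
So the longest increasing subsequence has length 3, e.g. 4, 15, 20.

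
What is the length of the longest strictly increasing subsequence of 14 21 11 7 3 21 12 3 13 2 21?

One longest increasing subsequence is 11, 12, 13, 21 (positions 3,7,9,11), of length 4; no longer one exists.

4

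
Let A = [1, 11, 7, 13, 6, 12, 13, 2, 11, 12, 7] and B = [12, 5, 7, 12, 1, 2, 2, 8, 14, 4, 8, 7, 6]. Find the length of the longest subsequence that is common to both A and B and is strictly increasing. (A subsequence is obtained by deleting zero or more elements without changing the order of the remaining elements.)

3

For each value that appears in both, track the longest common increasing run ending there.
The best achievable length is 3; one witness is 1, 2, 7 (A-positions 1,8,11, B-positions 5,6,12).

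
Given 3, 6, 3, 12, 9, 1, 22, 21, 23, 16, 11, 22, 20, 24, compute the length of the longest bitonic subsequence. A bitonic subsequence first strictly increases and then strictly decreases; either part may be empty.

Let inc[i] be the LIS ending at i and dec[i] the longest strictly decreasing subsequence starting at i. inc = [1, 2, 1, 3, 3, 1, 4, 4, 5, 4, 4, 5, 5, 6], dec = [2, 3, 2, 3, 2, 1, 4, 3, 3, 2, 1, 2, 1, 1].
max_i inc[i]+dec[i]−1 = 7, with one witness 3, 6, 12, 22, 21, 16, 11.

7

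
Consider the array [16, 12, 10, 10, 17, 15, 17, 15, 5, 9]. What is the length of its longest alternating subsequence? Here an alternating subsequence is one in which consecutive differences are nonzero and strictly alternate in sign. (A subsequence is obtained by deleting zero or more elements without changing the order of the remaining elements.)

Track the best alternating length ending on an up-step vs a down-step at each position: up/down = 1/1, 1/2, 1/2, 1/2, 3/1, 3/4, 5/1, 3/6, 1/6, 7/6.
The maximum over both is 7; one such subsequence is 16, 12, 17, 15, 17, 5, 9.

7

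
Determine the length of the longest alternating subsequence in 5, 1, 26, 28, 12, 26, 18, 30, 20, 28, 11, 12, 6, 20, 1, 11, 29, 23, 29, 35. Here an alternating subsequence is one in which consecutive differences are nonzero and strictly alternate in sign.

17

Track the best alternating length ending on an up-step vs a down-step at each position: up/down = 1/1, 1/2, 3/1, 3/1, 3/4, 5/4, 5/6, 7/1, 7/8, 9/8, 3/10, 11/10, 3/12, 13/10, 1/14, 15/14, 15/8, 15/16, 17/8, 17/1.
The maximum over both is 17; one such subsequence is 5, 1, 26, 12, 26, 18, 30, 20, 28, 11, 12, 6, 20, 1, 29, 23, 29.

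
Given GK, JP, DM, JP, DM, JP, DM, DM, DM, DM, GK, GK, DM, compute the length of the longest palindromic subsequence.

Using dp[i][j] = 2 + dp[i+1][j−1] if the ends match, else max(dp[i+1][j], dp[i][j−1]):
dp[1][13] = 8. A witness is GK DM DM DM DM DM DM GK at positions 1,3,5,7,8,9,10,12.

8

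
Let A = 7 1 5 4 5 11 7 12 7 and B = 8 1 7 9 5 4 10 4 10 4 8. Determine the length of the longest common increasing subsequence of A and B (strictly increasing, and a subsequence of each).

2

For each value that appears in both, track the longest common increasing run ending there.
The best achievable length is 2; one witness is 1, 7 (A-positions 2,7, B-positions 2,3).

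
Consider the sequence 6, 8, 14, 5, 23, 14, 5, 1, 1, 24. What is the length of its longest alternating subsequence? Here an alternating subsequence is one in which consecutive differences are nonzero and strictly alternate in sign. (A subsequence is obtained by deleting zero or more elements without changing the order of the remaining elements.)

A longest alternating subsequence is 6, 8, 5, 23, 14, 24 (positions 1,2,4,5,6,10); its 5 consecutive differences strictly alternate in sign, and length 6 is optimal.

6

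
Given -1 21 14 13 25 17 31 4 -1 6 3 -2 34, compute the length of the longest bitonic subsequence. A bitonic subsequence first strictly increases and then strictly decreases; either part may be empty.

7

One longest bitonic subsequence is -1, 21, 14, 13, 6, 3, -2 (positions 1,2,3,4,10,11,12): it rises to 21 then falls. Length 7 is optimal.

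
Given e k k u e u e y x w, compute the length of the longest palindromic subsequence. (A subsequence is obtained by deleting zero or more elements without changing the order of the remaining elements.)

5

One longest palindromic subsequence is eueue (positions 1,4,5,6,7); it reads the same forward and backward, and the interval DP gives dp[1][10] = 5.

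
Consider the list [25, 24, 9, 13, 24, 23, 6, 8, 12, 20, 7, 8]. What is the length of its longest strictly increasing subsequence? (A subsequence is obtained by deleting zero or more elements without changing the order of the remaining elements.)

One longest increasing subsequence is 6, 8, 12, 20 (positions 7,8,9,10), of length 4; no longer one exists.

4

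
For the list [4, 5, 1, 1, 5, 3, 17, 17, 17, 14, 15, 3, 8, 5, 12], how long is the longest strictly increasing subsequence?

Let dp[i] be the longest increasing subsequence ending at position i. Then dp = [1, 2, 1, 1, 2, 2, 3, 3, 3, 3, 4, 2, 3, 3, 4].
The maximum is 4; one witness is 4, 5, 14, 15 at positions 1,2,10,11.

4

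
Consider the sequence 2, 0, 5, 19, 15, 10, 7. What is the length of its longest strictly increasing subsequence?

Scanning left to right, the best length ending at each element is: 2→1, 0→1, 5→2, 19→3, 15→3, 10→3, 7→3.
So the longest increasing subsequence has length 3, e.g. 2, 5, 19.

3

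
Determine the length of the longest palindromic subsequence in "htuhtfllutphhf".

8

Using dp[i][j] = 2 + dp[i+1][j−1] if the ends match, else max(dp[i+1][j], dp[i][j−1]):
dp[1][14] = 8. A witness is hhtllthh at positions 1,4,5,7,8,10,12,13.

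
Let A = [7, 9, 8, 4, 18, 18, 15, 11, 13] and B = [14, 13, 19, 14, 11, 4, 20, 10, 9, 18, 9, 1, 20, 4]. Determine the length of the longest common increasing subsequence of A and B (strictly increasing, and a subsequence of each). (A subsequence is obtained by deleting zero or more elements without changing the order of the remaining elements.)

For each value that appears in both, track the longest common increasing run ending there.
The best achievable length is 2; one witness is 4, 18 (A-positions 4,5, B-positions 6,10).

2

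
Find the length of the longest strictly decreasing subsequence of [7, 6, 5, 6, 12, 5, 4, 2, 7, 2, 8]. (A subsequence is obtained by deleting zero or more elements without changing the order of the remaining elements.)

5

One longest decreasing subsequence is 7, 6, 5, 4, 2 (positions 1,2,3,7,8), of length 5; no longer one exists.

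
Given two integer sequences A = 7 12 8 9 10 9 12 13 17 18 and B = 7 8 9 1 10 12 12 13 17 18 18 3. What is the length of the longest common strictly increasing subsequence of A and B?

For each value that appears in both, track the longest common increasing run ending there.
The best achievable length is 8; one witness is 7, 8, 9, 10, 12, 13, 17, 18 (A-positions 1,3,4,5,7,8,9,10, B-positions 1,2,3,5,6,8,9,10).

8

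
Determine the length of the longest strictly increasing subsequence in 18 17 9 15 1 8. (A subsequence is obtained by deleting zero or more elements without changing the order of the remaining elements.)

One longest increasing subsequence is 9, 15 (positions 3,4), of length 2; no longer one exists.

2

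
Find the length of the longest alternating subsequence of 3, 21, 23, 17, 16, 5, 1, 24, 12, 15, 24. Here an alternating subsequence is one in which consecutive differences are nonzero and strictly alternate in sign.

A longest alternating subsequence is 3, 21, 17, 24, 12, 15 (positions 1,2,4,8,9,10); its 5 consecutive differences strictly alternate in sign, and length 6 is optimal.

6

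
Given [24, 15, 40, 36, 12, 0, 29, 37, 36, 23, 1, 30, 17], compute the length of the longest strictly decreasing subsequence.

Scanning left to right, the best length ending at each element is: 24→1, 15→2, 40→1, 36→2, 12→3, 0→4, 29→3, 37→2, 36→3, 23→4, 1→5, 30→4, 17→5.
So the longest decreasing subsequence has length 5, e.g. 40, 36, 29, 23, 1.

5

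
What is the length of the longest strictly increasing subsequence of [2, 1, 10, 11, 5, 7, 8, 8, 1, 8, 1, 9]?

One longest increasing subsequence is 2, 5, 7, 8, 9 (positions 1,5,6,7,12), of length 5; no longer one exists.

5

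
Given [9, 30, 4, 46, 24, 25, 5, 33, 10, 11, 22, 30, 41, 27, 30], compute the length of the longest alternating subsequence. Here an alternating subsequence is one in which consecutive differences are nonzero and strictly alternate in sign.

12

A longest alternating subsequence is 9, 30, 4, 46, 24, 25, 5, 33, 10, 30, 27, 30 (positions 1,2,3,4,5,6,7,8,9,12,14,15); its 11 consecutive differences strictly alternate in sign, and length 12 is optimal.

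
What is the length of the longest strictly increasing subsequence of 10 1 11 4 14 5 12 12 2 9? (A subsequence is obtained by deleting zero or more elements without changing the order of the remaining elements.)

One longest increasing subsequence is 1, 4, 5, 12 (positions 2,4,6,7), of length 4; no longer one exists.

4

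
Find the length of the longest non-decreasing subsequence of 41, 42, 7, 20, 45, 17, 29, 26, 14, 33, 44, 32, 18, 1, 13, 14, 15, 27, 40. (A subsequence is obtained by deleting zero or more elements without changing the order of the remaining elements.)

Let dp[i] be the longest non-decreasing subsequence ending at position i. Then dp = [1, 2, 1, 2, 3, 2, 3, 3, 2, 4, 5, 4, 3, 1, 2, 3, 4, 5, 6].
The maximum is 6; one witness is 7, 14, 14, 15, 27, 40 at positions 3,9,16,17,18,19.

6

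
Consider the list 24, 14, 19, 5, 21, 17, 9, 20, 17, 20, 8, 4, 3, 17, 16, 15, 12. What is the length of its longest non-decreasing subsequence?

Scanning left to right, the best length ending at each element is: 24→1, 14→1, 19→2, 5→1, 21→3, 17→2, 9→2, 20→3, 17→3, 20→4, 8→2, 4→1, 3→1, 17→4, 16→3, 15→3, 12→3.
So the longest non-decreasing subsequence has length 4, e.g. 14, 19, 20, 20.

4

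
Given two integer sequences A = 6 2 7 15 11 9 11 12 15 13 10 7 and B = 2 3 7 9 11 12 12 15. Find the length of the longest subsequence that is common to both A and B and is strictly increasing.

6

A longest common strictly increasing subsequence is 2, 7, 9, 11, 12, 15 (length 6); it appears in order in both A and B, and no longer such subsequence exists.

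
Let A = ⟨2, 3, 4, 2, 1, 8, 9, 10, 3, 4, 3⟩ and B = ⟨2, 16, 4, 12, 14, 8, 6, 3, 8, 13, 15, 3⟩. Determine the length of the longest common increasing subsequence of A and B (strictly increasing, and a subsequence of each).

3

A longest common strictly increasing subsequence is 2, 4, 8 (length 3); it appears in order in both A and B, and no longer such subsequence exists.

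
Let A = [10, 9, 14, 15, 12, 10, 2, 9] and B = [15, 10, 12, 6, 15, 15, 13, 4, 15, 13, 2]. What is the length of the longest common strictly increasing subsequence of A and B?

2

A longest common strictly increasing subsequence is 10, 12 (length 2); it appears in order in both A and B, and no longer such subsequence exists.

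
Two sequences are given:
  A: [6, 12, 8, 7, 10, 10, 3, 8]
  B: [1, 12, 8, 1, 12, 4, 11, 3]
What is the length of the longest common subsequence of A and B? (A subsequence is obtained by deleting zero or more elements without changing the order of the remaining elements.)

A longest common subsequence is 12, 8, 3 (length 3); the LCS DP confirms no longer common subsequence exists.

3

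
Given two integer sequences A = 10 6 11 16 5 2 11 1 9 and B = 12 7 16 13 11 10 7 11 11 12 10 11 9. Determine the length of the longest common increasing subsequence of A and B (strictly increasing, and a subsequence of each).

2

For each value that appears in both, track the longest common increasing run ending there.
The best achievable length is 2; one witness is 10, 11 (A-positions 1,3, B-positions 6,8).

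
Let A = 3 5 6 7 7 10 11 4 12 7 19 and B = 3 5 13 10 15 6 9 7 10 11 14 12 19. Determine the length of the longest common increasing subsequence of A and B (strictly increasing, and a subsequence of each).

8

A longest common strictly increasing subsequence is 3, 5, 6, 7, 10, 11, 12, 19 (length 8); it appears in order in both A and B, and no longer such subsequence exists.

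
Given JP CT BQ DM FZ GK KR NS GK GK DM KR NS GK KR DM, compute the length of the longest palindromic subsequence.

Using dp[i][j] = 2 + dp[i+1][j−1] if the ends match, else max(dp[i+1][j], dp[i][j−1]):
dp[1][16] = 8. A witness is DM KR NS GK GK NS KR DM at positions 4,7,8,9,10,13,15,16.

8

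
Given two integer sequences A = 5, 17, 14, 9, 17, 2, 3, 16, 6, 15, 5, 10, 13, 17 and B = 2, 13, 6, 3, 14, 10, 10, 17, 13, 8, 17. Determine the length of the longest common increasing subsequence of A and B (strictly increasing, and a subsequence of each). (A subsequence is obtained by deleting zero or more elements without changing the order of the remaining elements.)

For each value that appears in both, track the longest common increasing run ending there.
The best achievable length is 5; one witness is 2, 6, 10, 13, 17 (A-positions 6,9,12,13,14, B-positions 1,3,6,9,11).

5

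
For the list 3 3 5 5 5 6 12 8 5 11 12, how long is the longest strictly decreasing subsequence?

Scanning left to right, the best length ending at each element is: 3→1, 3→1, 5→1, 5→1, 5→1, 6→1, 12→1, 8→2, 5→3, 11→2, 12→1.
So the longest decreasing subsequence has length 3, e.g. 12, 8, 5.

3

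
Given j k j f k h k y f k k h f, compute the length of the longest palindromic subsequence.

One longest palindromic subsequence is fhkkkhf (positions 4,6,7,10,11,12,13); it reads the same forward and backward, and the interval DP gives dp[1][13] = 7.

7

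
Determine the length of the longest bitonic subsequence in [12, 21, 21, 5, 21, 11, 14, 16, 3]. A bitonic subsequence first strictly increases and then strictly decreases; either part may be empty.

Let inc[i] be the LIS ending at i and dec[i] the longest strictly decreasing subsequence starting at i. inc = [1, 2, 2, 1, 2, 2, 3, 4, 1], dec = [3, 3, 3, 2, 3, 2, 2, 2, 1].
max_i inc[i]+dec[i]−1 = 5, with one witness 5, 11, 14, 16, 3.

5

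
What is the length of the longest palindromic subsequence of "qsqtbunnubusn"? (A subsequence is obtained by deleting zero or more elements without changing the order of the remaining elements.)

8

One longest palindromic subsequence is sbunnubs (positions 2,5,6,7,8,9,10,12); it reads the same forward and backward, and the interval DP gives dp[1][13] = 8.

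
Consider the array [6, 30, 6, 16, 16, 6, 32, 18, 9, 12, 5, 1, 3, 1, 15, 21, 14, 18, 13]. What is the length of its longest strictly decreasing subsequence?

Let dp[i] be the longest decreasing subsequence ending at position i. Then dp = [1, 1, 2, 2, 2, 3, 1, 2, 3, 3, 4, 5, 5, 6, 3, 2, 4, 3, 5].
The maximum is 6; one witness is 30, 16, 6, 5, 3, 1 at positions 2,4,6,11,13,14.

6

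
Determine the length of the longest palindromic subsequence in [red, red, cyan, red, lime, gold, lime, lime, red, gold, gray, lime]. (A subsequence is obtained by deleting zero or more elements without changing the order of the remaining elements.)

One longest palindromic subsequence is lime gold lime lime gold lime (positions 5,6,7,8,10,12); it reads the same forward and backward, and the interval DP gives dp[1][12] = 6.

6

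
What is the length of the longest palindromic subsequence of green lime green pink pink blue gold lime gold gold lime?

5

One longest palindromic subsequence is lime gold gold gold lime (positions 2,7,9,10,11); it reads the same forward and backward, and the interval DP gives dp[1][11] = 5.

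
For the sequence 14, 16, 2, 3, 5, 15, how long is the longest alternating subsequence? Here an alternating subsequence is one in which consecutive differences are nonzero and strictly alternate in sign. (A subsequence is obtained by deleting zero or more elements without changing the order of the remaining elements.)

Track the best alternating length ending on an up-step vs a down-step at each position: up/down = 1/1, 2/1, 1/3, 4/3, 4/3, 4/3.
The maximum over both is 4; one such subsequence is 14, 16, 2, 3.

4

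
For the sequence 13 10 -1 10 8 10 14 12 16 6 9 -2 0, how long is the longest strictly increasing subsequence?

5

Let dp[i] be the longest increasing subsequence ending at position i. Then dp = [1, 1, 1, 2, 2, 3, 4, 4, 5, 2, 3, 1, 2].
The maximum is 5; one witness is -1, 8, 10, 14, 16 at positions 3,5,6,7,9.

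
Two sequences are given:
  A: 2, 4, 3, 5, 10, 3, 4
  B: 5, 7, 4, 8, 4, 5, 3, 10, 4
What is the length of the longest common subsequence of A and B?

Backtracking the LCS table gives one alignment: 4 (A2,B5) → 3 (A3,B7) → 10 (A5,B8) → 4 (A7,B9).
So the longest common subsequence has length 4.

4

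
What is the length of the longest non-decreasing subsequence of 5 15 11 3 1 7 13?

3

One longest non-decreasing subsequence is 5, 11, 13 (positions 1,3,7), of length 3; no longer one exists.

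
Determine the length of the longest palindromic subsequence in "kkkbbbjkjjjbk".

Using dp[i][j] = 2 + dp[i+1][j−1] if the ends match, else max(dp[i+1][j], dp[i][j−1]):
dp[1][13] = 8. A witness is kbjjjjbk at positions 1,4,7,9,10,11,12,13.

8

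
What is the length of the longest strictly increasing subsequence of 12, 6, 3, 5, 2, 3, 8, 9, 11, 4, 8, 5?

5

Let dp[i] be the longest increasing subsequence ending at position i. Then dp = [1, 1, 1, 2, 1, 2, 3, 4, 5, 3, 4, 4].
The maximum is 5; one witness is 3, 5, 8, 9, 11 at positions 3,4,7,8,9.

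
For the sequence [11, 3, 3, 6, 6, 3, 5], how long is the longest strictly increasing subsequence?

One longest increasing subsequence is 3, 6 (positions 2,4), of length 2; no longer one exists.

2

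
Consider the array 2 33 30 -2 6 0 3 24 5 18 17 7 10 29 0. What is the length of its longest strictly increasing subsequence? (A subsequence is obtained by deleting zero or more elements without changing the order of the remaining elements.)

Scanning left to right, the best length ending at each element is: 2→1, 33→2, 30→2, -2→1, 6→2, 0→2, 3→3, 24→4, 5→4, 18→5, 17→5, 7→5, 10→6, 29→7, 0→2.
So the longest increasing subsequence has length 7, e.g. -2, 0, 3, 5, 7, 10, 29.

7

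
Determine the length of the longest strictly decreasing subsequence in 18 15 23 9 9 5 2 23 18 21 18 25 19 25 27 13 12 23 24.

One longest decreasing subsequence is 18, 15, 9, 5, 2 (positions 1,2,4,6,7), of length 5; no longer one exists.

5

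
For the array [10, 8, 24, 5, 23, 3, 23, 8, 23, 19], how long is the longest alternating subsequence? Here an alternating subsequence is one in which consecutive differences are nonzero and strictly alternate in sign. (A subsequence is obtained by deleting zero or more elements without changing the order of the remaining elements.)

A longest alternating subsequence is 10, 8, 24, 5, 23, 3, 23, 8, 23, 19 (positions 1,2,3,4,5,6,7,8,9,10); its 9 consecutive differences strictly alternate in sign, and length 10 is optimal.

10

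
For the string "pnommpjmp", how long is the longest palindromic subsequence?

Using dp[i][j] = 2 + dp[i+1][j−1] if the ends match, else max(dp[i+1][j], dp[i][j−1]):
dp[1][9] = 5. A witness is pmjmp at positions 1,4,7,8,9.

5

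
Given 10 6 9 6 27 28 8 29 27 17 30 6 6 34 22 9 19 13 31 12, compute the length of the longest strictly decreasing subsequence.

Scanning left to right, the best length ending at each element is: 10→1, 6→2, 9→2, 6→3, 27→1, 28→1, 8→3, 29→1, 27→2, 17→3, 30→1, 6→4, 6→4, 34→1, 22→3, 9→4, 19→4, 13→5, 31→2, 12→6.
So the longest decreasing subsequence has length 6, e.g. 28, 27, 22, 19, 13, 12.

6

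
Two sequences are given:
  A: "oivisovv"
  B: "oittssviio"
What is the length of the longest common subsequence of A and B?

A longest common subsequence is oivio (length 5); the LCS DP confirms no longer common subsequence exists.

5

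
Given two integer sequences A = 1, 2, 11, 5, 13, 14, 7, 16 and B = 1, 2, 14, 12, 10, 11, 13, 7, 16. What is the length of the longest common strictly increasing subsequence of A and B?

A longest common strictly increasing subsequence is 1, 2, 11, 13, 16 (length 5); it appears in order in both A and B, and no longer such subsequence exists.

5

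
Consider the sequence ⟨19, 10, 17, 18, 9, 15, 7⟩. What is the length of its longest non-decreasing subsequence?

3

Let dp[i] be the longest non-decreasing subsequence ending at position i. Then dp = [1, 1, 2, 3, 1, 2, 1].
The maximum is 3; one witness is 10, 17, 18 at positions 2,3,4.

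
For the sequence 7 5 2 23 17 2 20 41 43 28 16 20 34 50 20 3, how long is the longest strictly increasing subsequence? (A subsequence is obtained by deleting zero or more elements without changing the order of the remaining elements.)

One longest increasing subsequence is 7, 17, 20, 41, 43, 50 (positions 1,5,7,8,9,14), of length 6; no longer one exists.

6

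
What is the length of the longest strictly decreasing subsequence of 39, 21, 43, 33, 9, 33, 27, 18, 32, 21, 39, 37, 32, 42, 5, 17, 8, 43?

6

Let dp[i] be the longest decreasing subsequence ending at position i. Then dp = [1, 2, 1, 2, 3, 2, 3, 4, 3, 4, 2, 3, 4, 2, 5, 5, 6, 1].
The maximum is 6; one witness is 39, 33, 27, 18, 17, 8 at positions 1,4,7,8,16,17.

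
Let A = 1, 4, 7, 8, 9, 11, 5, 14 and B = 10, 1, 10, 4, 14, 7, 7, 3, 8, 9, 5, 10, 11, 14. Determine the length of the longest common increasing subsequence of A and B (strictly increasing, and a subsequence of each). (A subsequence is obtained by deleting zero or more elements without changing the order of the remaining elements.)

7

A longest common strictly increasing subsequence is 1, 4, 7, 8, 9, 11, 14 (length 7); it appears in order in both A and B, and no longer such subsequence exists.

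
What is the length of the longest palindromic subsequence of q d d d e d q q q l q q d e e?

One longest palindromic subsequence is edqqlqqde (positions 5,6,7,8,10,11,12,13,15); it reads the same forward and backward, and the interval DP gives dp[1][15] = 9.

9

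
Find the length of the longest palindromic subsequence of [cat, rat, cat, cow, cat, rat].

5

Using dp[i][j] = 2 + dp[i+1][j−1] if the ends match, else max(dp[i+1][j], dp[i][j−1]):
dp[1][6] = 5. A witness is rat cat cow cat rat at positions 2,3,4,5,6.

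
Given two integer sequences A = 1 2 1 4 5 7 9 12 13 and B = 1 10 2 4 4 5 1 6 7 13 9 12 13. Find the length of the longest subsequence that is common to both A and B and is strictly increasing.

A longest common strictly increasing subsequence is 1, 2, 4, 5, 7, 9, 12, 13 (length 8); it appears in order in both A and B, and no longer such subsequence exists.

8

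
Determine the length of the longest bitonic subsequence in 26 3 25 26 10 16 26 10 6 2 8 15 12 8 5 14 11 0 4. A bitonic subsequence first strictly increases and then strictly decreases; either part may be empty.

9

One longest bitonic subsequence is 3, 25, 26, 16, 15, 12, 8, 5, 4 (positions 2,3,4,6,12,13,14,15,19): it rises to 26 then falls. Length 9 is optimal.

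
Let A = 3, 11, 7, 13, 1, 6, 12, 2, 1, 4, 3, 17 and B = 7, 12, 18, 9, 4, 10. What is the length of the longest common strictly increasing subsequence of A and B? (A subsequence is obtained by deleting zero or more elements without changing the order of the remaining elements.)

A longest common strictly increasing subsequence is 7, 12 (length 2); it appears in order in both A and B, and no longer such subsequence exists.

2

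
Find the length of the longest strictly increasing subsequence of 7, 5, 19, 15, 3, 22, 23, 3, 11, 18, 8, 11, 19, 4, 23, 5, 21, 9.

One longest increasing subsequence is 7, 15, 18, 19, 23 (positions 1,4,10,13,15), of length 5; no longer one exists.

5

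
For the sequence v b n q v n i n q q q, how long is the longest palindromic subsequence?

5

One longest palindromic subsequence is qninq (positions 4,6,7,8,11); it reads the same forward and backward, and the interval DP gives dp[1][11] = 5.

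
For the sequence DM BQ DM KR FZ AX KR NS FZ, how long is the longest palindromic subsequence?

One longest palindromic subsequence is FZ NS FZ (positions 5,8,9); it reads the same forward and backward, and the interval DP gives dp[1][9] = 3.

3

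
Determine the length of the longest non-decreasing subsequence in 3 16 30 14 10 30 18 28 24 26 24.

One longest non-decreasing subsequence is 3, 16, 18, 24, 26 (positions 1,2,7,9,10), of length 5; no longer one exists.

5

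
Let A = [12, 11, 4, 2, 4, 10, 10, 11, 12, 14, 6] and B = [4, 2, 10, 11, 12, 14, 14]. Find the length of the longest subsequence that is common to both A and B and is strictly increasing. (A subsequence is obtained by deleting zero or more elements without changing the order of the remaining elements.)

5

A longest common strictly increasing subsequence is 4, 10, 11, 12, 14 (length 5); it appears in order in both A and B, and no longer such subsequence exists.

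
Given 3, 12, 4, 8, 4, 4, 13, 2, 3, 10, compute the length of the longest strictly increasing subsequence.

Let dp[i] be the longest increasing subsequence ending at position i. Then dp = [1, 2, 2, 3, 2, 2, 4, 1, 2, 4].
The maximum is 4; one witness is 3, 4, 8, 13 at positions 1,3,4,7.

4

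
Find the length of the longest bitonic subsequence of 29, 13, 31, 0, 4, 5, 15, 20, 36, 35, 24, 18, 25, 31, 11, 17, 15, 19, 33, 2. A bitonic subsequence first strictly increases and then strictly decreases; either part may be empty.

12

One longest bitonic subsequence is 0, 4, 5, 15, 20, 36, 35, 24, 18, 17, 15, 2 (positions 4,5,6,7,8,9,10,11,12,16,17,20): it rises to 36 then falls. Length 12 is optimal.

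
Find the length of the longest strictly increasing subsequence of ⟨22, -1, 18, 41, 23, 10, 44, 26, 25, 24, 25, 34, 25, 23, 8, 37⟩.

Let dp[i] be the longest increasing subsequence ending at position i. Then dp = [1, 1, 2, 3, 3, 2, 4, 4, 4, 4, 5, 6, 5, 3, 2, 7].
The maximum is 7; one witness is -1, 18, 23, 24, 25, 34, 37 at positions 2,3,5,10,11,12,16.

7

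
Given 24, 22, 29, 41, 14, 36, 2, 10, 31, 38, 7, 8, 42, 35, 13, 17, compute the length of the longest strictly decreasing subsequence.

One longest decreasing subsequence is 24, 22, 14, 10, 7 (positions 1,2,5,8,11), of length 5; no longer one exists.

5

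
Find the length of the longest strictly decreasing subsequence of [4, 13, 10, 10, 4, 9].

Scanning left to right, the best length ending at each element is: 4→1, 13→1, 10→2, 10→2, 4→3, 9→3.
So the longest decreasing subsequence has length 3, e.g. 13, 10, 4.

3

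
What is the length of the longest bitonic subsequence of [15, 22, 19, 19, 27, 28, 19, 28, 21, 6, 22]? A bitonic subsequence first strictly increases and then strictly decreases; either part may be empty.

6

Let inc[i] be the LIS ending at i and dec[i] the longest strictly decreasing subsequence starting at i. inc = [1, 2, 2, 2, 3, 4, 2, 4, 3, 1, 4], dec = [2, 3, 2, 2, 3, 3, 2, 3, 2, 1, 1].
max_i inc[i]+dec[i]−1 = 6, with one witness 15, 22, 27, 28, 21, 6.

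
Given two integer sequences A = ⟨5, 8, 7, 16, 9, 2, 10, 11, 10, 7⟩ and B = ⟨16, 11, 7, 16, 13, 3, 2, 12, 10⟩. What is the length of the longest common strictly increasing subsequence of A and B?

A longest common strictly increasing subsequence is 7, 16 (length 2); it appears in order in both A and B, and no longer such subsequence exists.

2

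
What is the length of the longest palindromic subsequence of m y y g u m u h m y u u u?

5

Using dp[i][j] = 2 + dp[i+1][j−1] if the ends match, else max(dp[i+1][j], dp[i][j−1]):
dp[1][13] = 5. A witness is uuuuu at positions 5,7,11,12,13.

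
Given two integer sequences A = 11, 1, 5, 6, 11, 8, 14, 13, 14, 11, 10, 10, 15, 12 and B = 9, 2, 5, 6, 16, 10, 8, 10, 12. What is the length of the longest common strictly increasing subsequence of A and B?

5

For each value that appears in both, track the longest common increasing run ending there.
The best achievable length is 5; one witness is 5, 6, 8, 10, 12 (A-positions 3,4,6,11,14, B-positions 3,4,7,8,9).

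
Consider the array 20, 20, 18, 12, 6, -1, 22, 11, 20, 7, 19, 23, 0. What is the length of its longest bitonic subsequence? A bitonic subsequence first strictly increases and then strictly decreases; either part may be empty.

Let inc[i] be the LIS ending at i and dec[i] the longest strictly decreasing subsequence starting at i. inc = [1, 1, 1, 1, 1, 1, 2, 2, 3, 2, 3, 4, 2], dec = [6, 6, 5, 4, 2, 1, 4, 3, 3, 2, 2, 2, 1].
max_i inc[i]+dec[i]−1 = 6, with one witness 20, 18, 12, 11, 7, 0.

6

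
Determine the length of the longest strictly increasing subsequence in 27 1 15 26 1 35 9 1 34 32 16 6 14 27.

One longest increasing subsequence is 1, 15, 26, 35 (positions 2,3,4,6), of length 4; no longer one exists.

4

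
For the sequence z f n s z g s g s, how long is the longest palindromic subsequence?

One longest palindromic subsequence is sgsgs (positions 4,6,7,8,9); it reads the same forward and backward, and the interval DP gives dp[1][9] = 5.

5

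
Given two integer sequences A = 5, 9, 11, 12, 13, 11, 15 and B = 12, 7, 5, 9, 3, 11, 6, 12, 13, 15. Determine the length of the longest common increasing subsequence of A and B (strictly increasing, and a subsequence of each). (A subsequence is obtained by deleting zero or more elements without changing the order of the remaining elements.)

A longest common strictly increasing subsequence is 5, 9, 11, 12, 13, 15 (length 6); it appears in order in both A and B, and no longer such subsequence exists.

6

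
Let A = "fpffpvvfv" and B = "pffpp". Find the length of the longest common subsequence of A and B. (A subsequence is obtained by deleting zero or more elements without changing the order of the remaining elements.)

Backtracking the LCS table gives one alignment: p (A2,B1) → f (A3,B2) → f (A4,B3) → p (A5,B5).
So the longest common subsequence has length 4.

4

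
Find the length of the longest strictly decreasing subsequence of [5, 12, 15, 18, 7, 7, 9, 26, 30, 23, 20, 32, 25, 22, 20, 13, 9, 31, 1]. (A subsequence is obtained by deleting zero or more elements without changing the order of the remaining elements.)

7

Scanning left to right, the best length ending at each element is: 5→1, 12→1, 15→1, 18→1, 7→2, 7→2, 9→2, 26→1, 30→1, 23→2, 20→3, 32→1, 25→2, 22→3, 20→4, 13→5, 9→6, 31→2, 1→7.
So the longest decreasing subsequence has length 7, e.g. 26, 23, 22, 20, 13, 9, 1.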